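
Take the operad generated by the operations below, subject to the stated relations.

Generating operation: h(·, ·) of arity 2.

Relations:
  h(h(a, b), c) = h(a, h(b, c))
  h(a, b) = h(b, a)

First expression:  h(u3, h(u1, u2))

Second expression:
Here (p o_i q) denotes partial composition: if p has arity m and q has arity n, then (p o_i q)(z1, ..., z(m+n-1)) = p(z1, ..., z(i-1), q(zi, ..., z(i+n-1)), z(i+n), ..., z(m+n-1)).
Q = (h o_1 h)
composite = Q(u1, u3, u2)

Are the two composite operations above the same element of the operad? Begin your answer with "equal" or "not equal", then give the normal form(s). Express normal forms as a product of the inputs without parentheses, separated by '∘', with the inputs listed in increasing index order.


equal; both compose to u1 ∘ u2 ∘ u3

The first composite normalizes to u1 ∘ u2 ∘ u3
The second composite normalizes to u1 ∘ u2 ∘ u3
One common form — equal.


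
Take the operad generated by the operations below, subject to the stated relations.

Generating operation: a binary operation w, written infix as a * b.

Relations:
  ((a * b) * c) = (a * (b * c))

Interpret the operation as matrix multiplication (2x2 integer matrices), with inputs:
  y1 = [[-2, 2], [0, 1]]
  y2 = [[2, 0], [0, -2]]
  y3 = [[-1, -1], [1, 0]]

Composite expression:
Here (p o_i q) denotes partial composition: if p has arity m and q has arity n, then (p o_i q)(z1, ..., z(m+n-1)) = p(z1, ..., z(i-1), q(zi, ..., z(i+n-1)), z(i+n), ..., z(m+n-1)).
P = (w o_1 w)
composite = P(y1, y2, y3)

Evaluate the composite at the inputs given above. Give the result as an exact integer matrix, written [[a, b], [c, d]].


[[0, 4], [-2, 0]]

(y1 * y2) = [[-4, -4], [0, -2]]
((y1 * y2) * y3) = [[0, 4], [-2, 0]]


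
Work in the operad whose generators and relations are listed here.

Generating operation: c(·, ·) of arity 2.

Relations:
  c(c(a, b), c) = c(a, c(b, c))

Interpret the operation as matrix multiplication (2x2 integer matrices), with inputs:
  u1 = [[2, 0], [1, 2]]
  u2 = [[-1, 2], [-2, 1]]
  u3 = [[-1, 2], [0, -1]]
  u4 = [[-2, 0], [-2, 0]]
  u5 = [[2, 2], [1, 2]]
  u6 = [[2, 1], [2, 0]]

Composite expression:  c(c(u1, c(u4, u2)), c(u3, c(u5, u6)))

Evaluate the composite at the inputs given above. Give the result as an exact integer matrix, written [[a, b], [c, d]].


c(u4, u2) = [[2, -4], [2, -4]]
c(u1, c(u4, u2)) = [[4, -8], [6, -12]]
c(u5, u6) = [[8, 2], [6, 1]]
c(u3, c(u5, u6)) = [[4, 0], [-6, -1]]
c(c(u1, c(u4, u2)), c(u3, c(u5, u6))) = [[64, 8], [96, 12]]

[[64, 8], [96, 12]]


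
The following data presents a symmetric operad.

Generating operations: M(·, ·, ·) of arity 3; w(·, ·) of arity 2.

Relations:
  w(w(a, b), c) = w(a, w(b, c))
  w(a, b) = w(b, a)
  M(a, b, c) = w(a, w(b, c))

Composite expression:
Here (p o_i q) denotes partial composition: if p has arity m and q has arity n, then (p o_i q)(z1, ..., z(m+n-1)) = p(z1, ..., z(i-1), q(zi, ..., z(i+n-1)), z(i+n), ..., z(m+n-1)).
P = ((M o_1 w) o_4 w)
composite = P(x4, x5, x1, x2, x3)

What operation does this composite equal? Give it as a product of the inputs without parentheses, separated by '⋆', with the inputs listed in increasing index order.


Any arrangement under M is one operation, so sort the x-inputs.
w(x4, x5) flattens to x4 ⋆ x5
w(x2, x3) flattens to x2 ⋆ x3
M(w(x4, x5), x1, w(x2, x3)) flattens to x4 ⋆ x5 ⋆ x1 ⋆ x2 ⋆ x3
reordering the factors by index: x1 ⋆ x2 ⋆ x3 ⋆ x4 ⋆ x5

x1 ⋆ x2 ⋆ x3 ⋆ x4 ⋆ x5


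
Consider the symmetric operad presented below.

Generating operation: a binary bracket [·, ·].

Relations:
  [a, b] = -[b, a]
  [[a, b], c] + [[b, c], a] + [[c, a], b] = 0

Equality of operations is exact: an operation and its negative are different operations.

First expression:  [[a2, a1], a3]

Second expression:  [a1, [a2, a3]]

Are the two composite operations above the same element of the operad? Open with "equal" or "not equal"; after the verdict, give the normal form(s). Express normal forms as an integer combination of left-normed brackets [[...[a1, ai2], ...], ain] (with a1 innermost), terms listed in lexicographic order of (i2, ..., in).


not equal — first -[[a1, a2], a3], second [[a1, a2], a3] - [[a1, a3], a2]


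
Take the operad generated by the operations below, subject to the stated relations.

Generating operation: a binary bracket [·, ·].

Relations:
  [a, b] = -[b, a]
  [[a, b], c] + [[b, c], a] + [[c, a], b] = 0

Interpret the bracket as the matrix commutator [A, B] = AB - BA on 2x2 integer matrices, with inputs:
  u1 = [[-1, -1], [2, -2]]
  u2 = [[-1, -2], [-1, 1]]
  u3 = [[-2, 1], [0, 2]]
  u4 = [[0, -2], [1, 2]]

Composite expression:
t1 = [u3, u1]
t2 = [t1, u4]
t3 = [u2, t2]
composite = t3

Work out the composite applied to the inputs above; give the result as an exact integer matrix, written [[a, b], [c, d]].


[[38, 80], [-78, -38]]

[u3, u1] = [[2, 3], [8, -2]]
[[u3, u1], u4] = [[19, -2], [-20, -19]]
[u2, [[u3, u1], u4]] = [[38, 80], [-78, -38]]


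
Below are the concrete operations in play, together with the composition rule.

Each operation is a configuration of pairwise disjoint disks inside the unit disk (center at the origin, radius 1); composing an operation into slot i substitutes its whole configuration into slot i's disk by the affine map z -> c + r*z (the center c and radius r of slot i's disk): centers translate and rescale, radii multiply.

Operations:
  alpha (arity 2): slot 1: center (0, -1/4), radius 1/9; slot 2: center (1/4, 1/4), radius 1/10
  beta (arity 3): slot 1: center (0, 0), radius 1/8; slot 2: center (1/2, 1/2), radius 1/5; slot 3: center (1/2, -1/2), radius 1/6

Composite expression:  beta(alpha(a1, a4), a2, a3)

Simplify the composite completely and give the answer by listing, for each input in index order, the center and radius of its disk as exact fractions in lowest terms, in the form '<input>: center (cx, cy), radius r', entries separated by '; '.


Follow each a-input down from beta: c' goes to c + r*c', radius to r*r'.
a1: after 2 affine steps, its disk has center (0, -1/32), radius 1/72
a4: after 2 affine steps, its disk has center (1/32, 1/32), radius 1/80
a2: after 1 affine step, its disk has center (1/2, 1/2), radius 1/5
a3: after 1 affine step, its disk has center (1/2, -1/2), radius 1/6

a1: center (0, -1/32), radius 1/72; a2: center (1/2, 1/2), radius 1/5; a3: center (1/2, -1/2), radius 1/6; a4: center (1/32, 1/32), radius 1/80


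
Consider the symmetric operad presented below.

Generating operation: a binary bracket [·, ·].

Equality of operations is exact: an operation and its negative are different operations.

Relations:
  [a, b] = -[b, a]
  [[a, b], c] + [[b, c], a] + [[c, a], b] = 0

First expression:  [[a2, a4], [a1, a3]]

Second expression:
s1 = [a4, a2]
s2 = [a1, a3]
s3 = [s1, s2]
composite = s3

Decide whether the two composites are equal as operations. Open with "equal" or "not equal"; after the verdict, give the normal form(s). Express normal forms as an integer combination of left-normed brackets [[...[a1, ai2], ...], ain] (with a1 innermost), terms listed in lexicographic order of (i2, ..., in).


not equal; the first gives -[[[a1, a3], a2], a4] + [[[a1, a3], a4], a2] and the second [[[a1, a3], a2], a4] - [[[a1, a3], a4], a2]

The first composite normalizes to -[[[a1, a3], a2], a4] + [[[a1, a3], a4], a2]
The second composite normalizes to [[[a1, a3], a2], a4] - [[[a1, a3], a4], a2]
No match — not equal.


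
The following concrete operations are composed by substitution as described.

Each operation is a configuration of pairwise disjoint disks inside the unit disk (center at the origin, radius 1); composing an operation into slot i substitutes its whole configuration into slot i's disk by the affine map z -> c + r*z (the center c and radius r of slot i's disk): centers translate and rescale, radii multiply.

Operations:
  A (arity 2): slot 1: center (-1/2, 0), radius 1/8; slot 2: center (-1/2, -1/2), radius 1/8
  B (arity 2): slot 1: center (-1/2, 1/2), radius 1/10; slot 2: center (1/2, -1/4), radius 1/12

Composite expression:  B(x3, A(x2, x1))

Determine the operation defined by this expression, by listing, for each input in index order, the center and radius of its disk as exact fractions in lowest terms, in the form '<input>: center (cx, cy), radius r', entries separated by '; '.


x1: center (11/24, -7/24), radius 1/96; x2: center (11/24, -1/4), radius 1/96; x3: center (-1/2, 1/2), radius 1/10

Follow each x-input down from B: c' goes to c + r*c', radius to r*r'.
for x3, the 1-step affine chain lands on center (-1/2, 1/2), radius 1/10
for x2, the 2-step affine chain lands on center (11/24, -1/4), radius 1/96
for x1, the 2-step affine chain lands on center (11/24, -7/24), radius 1/96


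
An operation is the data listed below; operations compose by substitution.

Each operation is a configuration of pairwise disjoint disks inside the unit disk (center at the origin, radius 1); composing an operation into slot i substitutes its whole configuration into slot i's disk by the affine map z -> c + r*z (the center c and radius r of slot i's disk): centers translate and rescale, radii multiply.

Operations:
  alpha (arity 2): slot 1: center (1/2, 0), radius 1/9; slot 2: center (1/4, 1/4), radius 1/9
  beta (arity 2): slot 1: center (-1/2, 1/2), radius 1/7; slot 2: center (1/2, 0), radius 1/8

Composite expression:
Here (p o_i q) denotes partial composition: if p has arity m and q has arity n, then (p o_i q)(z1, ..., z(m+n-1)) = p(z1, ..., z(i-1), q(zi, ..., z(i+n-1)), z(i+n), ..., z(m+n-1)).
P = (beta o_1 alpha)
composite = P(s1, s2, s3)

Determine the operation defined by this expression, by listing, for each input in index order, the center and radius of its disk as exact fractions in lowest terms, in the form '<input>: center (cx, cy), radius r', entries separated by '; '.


Follow each s-input down from beta: c' goes to c + r*c', radius to r*r'.
input s1: composing its 2 substitution steps yields center (-3/7, 1/2), radius 1/63
input s2: composing its 2 substitution steps yields center (-13/28, 15/28), radius 1/63
input s3: composing its 1 substitution step yields center (1/2, 0), radius 1/8

s1: center (-3/7, 1/2), radius 1/63; s2: center (-13/28, 15/28), radius 1/63; s3: center (1/2, 0), radius 1/8


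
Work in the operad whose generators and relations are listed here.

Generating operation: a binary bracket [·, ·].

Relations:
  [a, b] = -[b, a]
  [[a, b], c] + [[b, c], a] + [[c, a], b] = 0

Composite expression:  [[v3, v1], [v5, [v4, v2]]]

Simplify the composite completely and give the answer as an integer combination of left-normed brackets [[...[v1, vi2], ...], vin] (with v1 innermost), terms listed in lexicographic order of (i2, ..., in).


-[[[[v1, v3], v2], v4], v5] + [[[[v1, v3], v4], v2], v5] + [[[[v1, v3], v5], v2], v4] - [[[[v1, v3], v5], v4], v2]

Left-normed coefficients sit on the v1-initial expansion words.
Composite bracket: [[v3, v1], [v5, [v4, v2]]]
Expanding via [a, b] = ab - ba: 16 signed words (2^4 = 16).
Words beginning with v1 determine it all:
  word v1v3v2v4v5 has sign -1, contributing -[[[[v1, v3], v2], v4], v5]
  word v1v3v4v2v5 has sign +1, contributing +[[[[v1, v3], v4], v2], v5]
  word v1v3v5v2v4 has sign +1, contributing +[[[[v1, v3], v5], v2], v4]
  word v1v3v5v4v2 has sign -1, contributing -[[[[v1, v3], v5], v4], v2]


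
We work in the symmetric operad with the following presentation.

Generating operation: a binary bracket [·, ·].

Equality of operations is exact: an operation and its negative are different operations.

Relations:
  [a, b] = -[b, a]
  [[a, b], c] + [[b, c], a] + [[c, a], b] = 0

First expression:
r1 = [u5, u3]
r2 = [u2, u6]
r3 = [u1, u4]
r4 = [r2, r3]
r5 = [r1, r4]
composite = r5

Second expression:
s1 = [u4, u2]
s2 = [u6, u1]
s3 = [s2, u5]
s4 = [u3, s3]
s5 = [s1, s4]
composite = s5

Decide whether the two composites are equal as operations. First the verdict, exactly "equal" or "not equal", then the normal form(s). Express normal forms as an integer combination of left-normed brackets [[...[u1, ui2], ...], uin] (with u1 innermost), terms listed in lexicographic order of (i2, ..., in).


not equal; the first gives -[[[[[u1, u4], u2], u6], u3], u5] + [[[[[u1, u4], u2], u6], u5], u3] + [[[[[u1, u4], u6], u2], u3], u5] - [[[[[u1, u4], u6], u2], u5], u3] and the second [[[[[u1, u6], u5], u3], u2], u4] - [[[[[u1, u6], u5], u3], u4], u2]


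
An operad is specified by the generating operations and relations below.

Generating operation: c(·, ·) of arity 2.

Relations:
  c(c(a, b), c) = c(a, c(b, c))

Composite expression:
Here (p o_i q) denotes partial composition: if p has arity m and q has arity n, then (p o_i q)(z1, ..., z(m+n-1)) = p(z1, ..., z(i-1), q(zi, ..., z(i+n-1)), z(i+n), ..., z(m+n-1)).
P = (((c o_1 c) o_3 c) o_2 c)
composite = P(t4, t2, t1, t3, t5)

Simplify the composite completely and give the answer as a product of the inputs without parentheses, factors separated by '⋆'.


t4 ⋆ t2 ⋆ t1 ⋆ t3 ⋆ t5

Associativity of c dissolves the nesting; only the t-input order survives.
c(t2, t1) spells out as t2 ⋆ t1
c(t4, c(t2, t1)) spells out as t4 ⋆ t2 ⋆ t1
c(t3, t5) spells out as t3 ⋆ t5
c(c(t4, c(t2, t1)), c(t3, t5)) spells out as t4 ⋆ t2 ⋆ t1 ⋆ t3 ⋆ t5


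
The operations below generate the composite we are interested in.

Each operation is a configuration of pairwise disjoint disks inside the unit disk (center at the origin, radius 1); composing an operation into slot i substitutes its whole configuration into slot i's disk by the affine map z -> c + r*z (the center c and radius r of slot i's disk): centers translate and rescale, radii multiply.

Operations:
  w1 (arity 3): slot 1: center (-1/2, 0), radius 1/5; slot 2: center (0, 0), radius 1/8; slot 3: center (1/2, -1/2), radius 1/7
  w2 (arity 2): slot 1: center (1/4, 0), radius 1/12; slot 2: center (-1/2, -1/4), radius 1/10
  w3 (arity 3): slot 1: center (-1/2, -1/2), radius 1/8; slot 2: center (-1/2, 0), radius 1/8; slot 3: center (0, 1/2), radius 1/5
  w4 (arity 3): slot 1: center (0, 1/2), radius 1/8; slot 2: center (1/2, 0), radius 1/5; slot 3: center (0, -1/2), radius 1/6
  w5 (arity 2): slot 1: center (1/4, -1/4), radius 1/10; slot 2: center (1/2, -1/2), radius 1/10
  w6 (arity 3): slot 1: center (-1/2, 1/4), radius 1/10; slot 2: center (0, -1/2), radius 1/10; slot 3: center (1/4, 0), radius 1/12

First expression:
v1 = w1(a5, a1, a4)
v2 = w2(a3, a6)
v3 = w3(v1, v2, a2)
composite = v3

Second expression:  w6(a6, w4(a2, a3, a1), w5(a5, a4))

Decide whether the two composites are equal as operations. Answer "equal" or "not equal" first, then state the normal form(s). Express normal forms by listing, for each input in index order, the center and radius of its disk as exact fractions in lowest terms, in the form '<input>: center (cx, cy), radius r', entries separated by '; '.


not equal: they reduce to a1: center (-1/2, -1/2), radius 1/64; a2: center (0, 1/2), radius 1/5; a3: center (-15/32, 0), radius 1/96; a4: center (-7/16, -9/16), radius 1/56; a5: center (-9/16, -1/2), radius 1/40; a6: center (-9/16, -1/32), radius 1/80 and a1: center (0, -11/20), radius 1/60; a2: center (0, -9/20), radius 1/80; a3: center (1/20, -1/2), radius 1/50; a4: center (7/24, -1/24), radius 1/120; a5: center (13/48, -1/48), radius 1/120; a6: center (-1/2, 1/4), radius 1/10

The first expression, normalized: a1: center (-1/2, -1/2), radius 1/64; a2: center (0, 1/2), radius 1/5; a3: center (-15/32, 0), radius 1/96; a4: center (-7/16, -9/16), radius 1/56; a5: center (-9/16, -1/2), radius 1/40; a6: center (-9/16, -1/32), radius 1/80
The second expression, normalized: a1: center (0, -11/20), radius 1/60; a2: center (0, -9/20), radius 1/80; a3: center (1/20, -1/2), radius 1/50; a4: center (7/24, -1/24), radius 1/120; a5: center (13/48, -1/48), radius 1/120; a6: center (-1/2, 1/4), radius 1/10
The normal forms differ: not equal.


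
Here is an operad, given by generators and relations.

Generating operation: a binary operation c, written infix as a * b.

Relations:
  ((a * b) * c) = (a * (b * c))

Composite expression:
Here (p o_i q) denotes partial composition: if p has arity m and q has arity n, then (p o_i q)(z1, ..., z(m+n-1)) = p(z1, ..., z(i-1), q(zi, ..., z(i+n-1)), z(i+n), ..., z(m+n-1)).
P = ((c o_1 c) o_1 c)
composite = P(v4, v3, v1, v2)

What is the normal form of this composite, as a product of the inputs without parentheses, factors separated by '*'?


v4 * v3 * v1 * v2

Every regrouping of c is equal, so read the v-inputs in written order.
(v4 * v3) linearizes to v4 * v3
((v4 * v3) * v1) linearizes to v4 * v3 * v1
(((v4 * v3) * v1) * v2) linearizes to v4 * v3 * v1 * v2


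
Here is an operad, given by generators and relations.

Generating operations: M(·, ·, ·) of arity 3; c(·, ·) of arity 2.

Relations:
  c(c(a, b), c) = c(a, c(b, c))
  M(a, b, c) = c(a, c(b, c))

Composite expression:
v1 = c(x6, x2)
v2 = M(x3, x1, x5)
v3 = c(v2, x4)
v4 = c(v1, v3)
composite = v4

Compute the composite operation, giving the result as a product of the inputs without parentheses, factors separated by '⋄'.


x6 ⋄ x2 ⋄ x3 ⋄ x1 ⋄ x5 ⋄ x4

Every regrouping of c is equal, so read the x-inputs in written order.
c(x6, x2) collapses to x6 ⋄ x2
M(x3, x1, x5) collapses to x3 ⋄ x1 ⋄ x5
c(M(x3, x1, x5), x4) collapses to x3 ⋄ x1 ⋄ x5 ⋄ x4
c(c(x6, x2), c(M(x3, x1, x5), x4)) collapses to x6 ⋄ x2 ⋄ x3 ⋄ x1 ⋄ x5 ⋄ x4


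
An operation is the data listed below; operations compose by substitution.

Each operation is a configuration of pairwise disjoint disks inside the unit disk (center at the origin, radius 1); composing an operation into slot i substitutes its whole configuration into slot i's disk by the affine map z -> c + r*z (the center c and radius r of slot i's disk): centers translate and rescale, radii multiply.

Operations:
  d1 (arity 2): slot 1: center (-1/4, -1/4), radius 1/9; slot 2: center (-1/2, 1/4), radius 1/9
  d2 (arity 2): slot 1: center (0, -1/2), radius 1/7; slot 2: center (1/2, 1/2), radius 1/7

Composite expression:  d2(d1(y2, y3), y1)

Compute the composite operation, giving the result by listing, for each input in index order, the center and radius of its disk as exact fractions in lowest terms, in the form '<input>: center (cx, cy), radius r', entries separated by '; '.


y1: center (1/2, 1/2), radius 1/7; y2: center (-1/28, -15/28), radius 1/63; y3: center (-1/14, -13/28), radius 1/63

Affine substitution under d2: radii multiply and y-centers shift.
y2 passes through 2 substitutions, ending at center (-1/28, -15/28), radius 1/63
y3 passes through 2 substitutions, ending at center (-1/14, -13/28), radius 1/63
y1 passes through 1 substitution, ending at center (1/2, 1/2), radius 1/7


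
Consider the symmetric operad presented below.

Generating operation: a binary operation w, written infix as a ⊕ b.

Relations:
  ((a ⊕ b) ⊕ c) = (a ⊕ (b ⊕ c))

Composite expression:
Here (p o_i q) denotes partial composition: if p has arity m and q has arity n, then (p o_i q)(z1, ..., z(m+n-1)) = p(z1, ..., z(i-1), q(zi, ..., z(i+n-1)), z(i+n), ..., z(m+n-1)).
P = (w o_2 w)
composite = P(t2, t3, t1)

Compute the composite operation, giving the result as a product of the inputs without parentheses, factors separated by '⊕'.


Under associativity of w, the answer is the t's in reading order.
(t3 ⊕ t1) spells out as t3 ⊕ t1
(t2 ⊕ (t3 ⊕ t1)) spells out as t2 ⊕ t3 ⊕ t1

t2 ⊕ t3 ⊕ t1


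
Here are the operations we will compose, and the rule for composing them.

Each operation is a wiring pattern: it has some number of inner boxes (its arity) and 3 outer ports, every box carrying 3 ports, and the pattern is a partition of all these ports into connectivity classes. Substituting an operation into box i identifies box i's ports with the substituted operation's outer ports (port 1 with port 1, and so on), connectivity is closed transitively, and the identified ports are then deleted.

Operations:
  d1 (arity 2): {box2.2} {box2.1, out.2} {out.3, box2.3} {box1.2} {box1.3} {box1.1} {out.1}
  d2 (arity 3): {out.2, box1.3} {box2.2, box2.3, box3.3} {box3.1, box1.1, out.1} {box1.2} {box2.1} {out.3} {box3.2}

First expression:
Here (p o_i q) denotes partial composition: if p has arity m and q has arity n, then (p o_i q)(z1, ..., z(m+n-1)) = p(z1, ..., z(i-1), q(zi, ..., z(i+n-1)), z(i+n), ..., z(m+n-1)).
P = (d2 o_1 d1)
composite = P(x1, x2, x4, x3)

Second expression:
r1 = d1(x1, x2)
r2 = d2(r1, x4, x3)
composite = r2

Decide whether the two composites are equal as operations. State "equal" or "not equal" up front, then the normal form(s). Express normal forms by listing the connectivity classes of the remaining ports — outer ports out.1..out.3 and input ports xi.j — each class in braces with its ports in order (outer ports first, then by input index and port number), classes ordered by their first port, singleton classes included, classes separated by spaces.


equal: each reduces to {out.1, x3.1} {out.2, x2.3} {out.3} {x1.1} {x1.2} {x1.3} {x2.1} {x2.2} {x3.2} {x3.3, x4.2, x4.3} {x4.1}

Normal form of the first expression: {out.1, x3.1} {out.2, x2.3} {out.3} {x1.1} {x1.2} {x1.3} {x2.1} {x2.2} {x3.2} {x3.3, x4.2, x4.3} {x4.1}
Normal form of the second expression: {out.1, x3.1} {out.2, x2.3} {out.3} {x1.1} {x1.2} {x1.3} {x2.1} {x2.2} {x3.2} {x3.3, x4.2, x4.3} {x4.1}
Identical normal forms: equal.


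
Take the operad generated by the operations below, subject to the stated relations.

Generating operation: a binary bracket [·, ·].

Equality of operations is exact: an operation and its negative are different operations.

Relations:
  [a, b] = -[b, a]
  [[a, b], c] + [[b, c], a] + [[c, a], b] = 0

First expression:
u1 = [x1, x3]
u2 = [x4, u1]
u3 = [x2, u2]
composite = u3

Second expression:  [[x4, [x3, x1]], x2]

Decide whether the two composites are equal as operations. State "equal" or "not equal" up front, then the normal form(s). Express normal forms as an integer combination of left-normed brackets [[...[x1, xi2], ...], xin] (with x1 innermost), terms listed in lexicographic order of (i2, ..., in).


The first expression reduces to [[[x1, x3], x4], x2]
The second expression reduces to [[[x1, x3], x4], x2]
The forms coincide; equal.

equal — both sides give [[[x1, x3], x4], x2]


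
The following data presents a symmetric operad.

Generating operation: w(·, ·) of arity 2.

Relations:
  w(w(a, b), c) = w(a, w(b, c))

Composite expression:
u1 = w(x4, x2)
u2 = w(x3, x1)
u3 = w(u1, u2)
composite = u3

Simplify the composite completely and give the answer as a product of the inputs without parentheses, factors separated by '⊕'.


x4 ⊕ x2 ⊕ x3 ⊕ x1

Associativity of w dissolves the nesting; only the x-input order survives.
w(x4, x2) unparenthesizes to x4 ⊕ x2
w(x3, x1) unparenthesizes to x3 ⊕ x1
w(w(x4, x2), w(x3, x1)) unparenthesizes to x4 ⊕ x2 ⊕ x3 ⊕ x1


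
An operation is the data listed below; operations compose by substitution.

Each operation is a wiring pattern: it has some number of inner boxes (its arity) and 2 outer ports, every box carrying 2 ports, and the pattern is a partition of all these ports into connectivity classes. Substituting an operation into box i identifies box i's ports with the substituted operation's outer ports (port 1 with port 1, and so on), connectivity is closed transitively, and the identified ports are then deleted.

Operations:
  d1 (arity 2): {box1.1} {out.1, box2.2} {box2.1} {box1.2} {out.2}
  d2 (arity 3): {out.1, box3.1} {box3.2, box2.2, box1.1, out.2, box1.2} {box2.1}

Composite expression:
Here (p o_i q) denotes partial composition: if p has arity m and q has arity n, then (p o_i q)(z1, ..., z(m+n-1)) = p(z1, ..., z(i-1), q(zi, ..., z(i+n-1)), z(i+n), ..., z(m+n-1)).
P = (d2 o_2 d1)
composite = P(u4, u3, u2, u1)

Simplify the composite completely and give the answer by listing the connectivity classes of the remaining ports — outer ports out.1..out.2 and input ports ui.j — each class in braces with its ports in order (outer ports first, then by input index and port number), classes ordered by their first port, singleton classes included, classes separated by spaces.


{out.1, u1.1} {out.2, u1.2, u4.1, u4.2} {u2.1} {u2.2} {u3.1} {u3.2}

Reachability decides: close wires over d2-identified ports.
through d1, on inputs (u3, u2): {out.1, u2.2} {out.2} {u2.1} {u3.1} {u3.2} (out.j = stage outer ports)
through d2, on inputs (u4, u3, u2, u1): {out.1, u1.1} {out.2, u1.2, u4.1, u4.2} {u2.1} {u2.2} {u3.1} {u3.2} (out.j = stage outer ports)


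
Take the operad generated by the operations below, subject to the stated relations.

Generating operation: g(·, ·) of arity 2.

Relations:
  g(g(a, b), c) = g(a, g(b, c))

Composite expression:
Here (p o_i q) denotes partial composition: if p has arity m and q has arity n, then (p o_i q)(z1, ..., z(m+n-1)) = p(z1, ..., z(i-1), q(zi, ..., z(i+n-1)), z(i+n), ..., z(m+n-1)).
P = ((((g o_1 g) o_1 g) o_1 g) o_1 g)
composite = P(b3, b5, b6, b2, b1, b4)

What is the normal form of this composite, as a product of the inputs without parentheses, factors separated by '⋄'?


b3 ⋄ b5 ⋄ b6 ⋄ b2 ⋄ b1 ⋄ b4


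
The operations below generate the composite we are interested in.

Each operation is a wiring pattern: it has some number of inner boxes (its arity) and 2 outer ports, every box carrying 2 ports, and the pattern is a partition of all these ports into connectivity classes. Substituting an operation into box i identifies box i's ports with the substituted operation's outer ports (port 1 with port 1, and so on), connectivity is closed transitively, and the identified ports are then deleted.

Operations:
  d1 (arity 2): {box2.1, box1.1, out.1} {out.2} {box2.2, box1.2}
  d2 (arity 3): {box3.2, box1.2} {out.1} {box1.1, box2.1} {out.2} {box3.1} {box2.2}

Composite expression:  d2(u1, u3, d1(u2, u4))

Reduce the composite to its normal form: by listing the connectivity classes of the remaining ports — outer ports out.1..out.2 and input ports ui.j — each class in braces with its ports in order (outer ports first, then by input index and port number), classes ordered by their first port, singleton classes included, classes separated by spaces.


{out.1} {out.2} {u1.1, u3.1} {u1.2} {u2.1, u4.1} {u2.2, u4.2} {u3.2}

Substituting into d2 glues patterns; closure does the rest.
composing d1 on (u2, u4), with out.j its own outer ports: {out.1, u2.1, u4.1} {out.2} {u2.2, u4.2}
composing d2 on (u1, u3, u2, u4), with out.j its own outer ports: {out.1} {out.2} {u1.1, u3.1} {u1.2} {u2.1, u4.1} {u2.2, u4.2} {u3.2}


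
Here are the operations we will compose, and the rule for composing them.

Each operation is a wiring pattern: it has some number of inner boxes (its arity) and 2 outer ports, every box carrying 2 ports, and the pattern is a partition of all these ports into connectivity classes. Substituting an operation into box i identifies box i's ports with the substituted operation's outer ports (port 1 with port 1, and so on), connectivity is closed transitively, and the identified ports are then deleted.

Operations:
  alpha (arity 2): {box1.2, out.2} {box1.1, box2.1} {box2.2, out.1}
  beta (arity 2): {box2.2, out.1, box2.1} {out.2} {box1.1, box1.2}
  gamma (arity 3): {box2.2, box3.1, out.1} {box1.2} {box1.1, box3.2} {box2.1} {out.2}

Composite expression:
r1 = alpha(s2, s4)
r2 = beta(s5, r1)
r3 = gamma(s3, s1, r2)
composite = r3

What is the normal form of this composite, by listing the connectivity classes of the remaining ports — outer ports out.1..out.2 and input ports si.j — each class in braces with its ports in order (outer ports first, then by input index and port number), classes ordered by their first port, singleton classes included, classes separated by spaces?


Reachability decides: close wires over gamma-identified ports.
the subtree at alpha composes to {out.1, s4.2} {out.2, s2.2} {s2.1, s4.1} on (s2, s4); out.j = own outer ports
the subtree at beta composes to {out.1, s2.2, s4.2} {out.2} {s2.1, s4.1} {s5.1, s5.2} on (s5, s2, s4); out.j = own outer ports
the subtree at gamma composes to {out.1, s1.2, s2.2, s4.2} {out.2} {s1.1} {s2.1, s4.1} {s3.1} {s3.2} {s5.1, s5.2} on (s3, s1, s5, s2, s4); out.j = own outer ports

{out.1, s1.2, s2.2, s4.2} {out.2} {s1.1} {s2.1, s4.1} {s3.1} {s3.2} {s5.1, s5.2}


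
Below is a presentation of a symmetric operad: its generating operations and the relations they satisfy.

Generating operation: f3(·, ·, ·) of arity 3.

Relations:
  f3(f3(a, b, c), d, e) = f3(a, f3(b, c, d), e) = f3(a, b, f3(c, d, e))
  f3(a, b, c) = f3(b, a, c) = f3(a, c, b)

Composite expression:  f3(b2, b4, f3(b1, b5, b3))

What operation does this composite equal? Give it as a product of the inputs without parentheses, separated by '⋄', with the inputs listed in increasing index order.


b1 ⋄ b2 ⋄ b3 ⋄ b4 ⋄ b5

Any arrangement under f3 is one operation, so sort the b-inputs.
f3(b1, b5, b3) reduces to b1 ⋄ b5 ⋄ b3
f3(b2, b4, f3(b1, b5, b3)) reduces to b2 ⋄ b4 ⋄ b1 ⋄ b5 ⋄ b3
putting the inputs in ascending order: b1 ⋄ b2 ⋄ b3 ⋄ b4 ⋄ b5


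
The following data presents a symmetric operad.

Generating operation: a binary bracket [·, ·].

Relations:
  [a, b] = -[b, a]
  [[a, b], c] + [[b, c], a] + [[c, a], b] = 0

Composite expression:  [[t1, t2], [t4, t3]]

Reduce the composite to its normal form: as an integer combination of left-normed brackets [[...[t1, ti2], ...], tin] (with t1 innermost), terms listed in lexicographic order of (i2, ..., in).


-[[[t1, t2], t3], t4] + [[[t1, t2], t4], t3]


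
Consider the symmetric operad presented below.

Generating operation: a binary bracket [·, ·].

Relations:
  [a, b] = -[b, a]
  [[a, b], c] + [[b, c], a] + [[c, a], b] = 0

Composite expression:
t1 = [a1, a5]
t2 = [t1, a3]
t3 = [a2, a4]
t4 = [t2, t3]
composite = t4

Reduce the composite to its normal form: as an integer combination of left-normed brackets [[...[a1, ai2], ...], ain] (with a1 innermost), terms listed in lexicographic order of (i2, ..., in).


[[[[a1, a5], a3], a2], a4] - [[[[a1, a5], a3], a4], a2]

Skip Jacobi rewriting: expand, keep a1-initial words, read off terms.
Composite bracket: [[[a1, a5], a3], [a2, a4]]
Each bracket splits as ab - ba, giving 16 signed words (2^4 = 16).
Only words starting with a1 matter:
  a1a5a3a2a4 (sign +1) contributes +[[[[a1, a5], a3], a2], a4]
  a1a5a3a4a2 (sign -1) contributes -[[[[a1, a5], a3], a4], a2]


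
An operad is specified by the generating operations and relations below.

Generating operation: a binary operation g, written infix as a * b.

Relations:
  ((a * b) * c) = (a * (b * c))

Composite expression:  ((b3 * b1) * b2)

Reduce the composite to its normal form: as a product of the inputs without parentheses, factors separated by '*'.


Every regrouping of g is equal, so read the b-inputs in written order.
(b3 * b1) flattens to b3 * b1
((b3 * b1) * b2) flattens to b3 * b1 * b2

b3 * b1 * b2


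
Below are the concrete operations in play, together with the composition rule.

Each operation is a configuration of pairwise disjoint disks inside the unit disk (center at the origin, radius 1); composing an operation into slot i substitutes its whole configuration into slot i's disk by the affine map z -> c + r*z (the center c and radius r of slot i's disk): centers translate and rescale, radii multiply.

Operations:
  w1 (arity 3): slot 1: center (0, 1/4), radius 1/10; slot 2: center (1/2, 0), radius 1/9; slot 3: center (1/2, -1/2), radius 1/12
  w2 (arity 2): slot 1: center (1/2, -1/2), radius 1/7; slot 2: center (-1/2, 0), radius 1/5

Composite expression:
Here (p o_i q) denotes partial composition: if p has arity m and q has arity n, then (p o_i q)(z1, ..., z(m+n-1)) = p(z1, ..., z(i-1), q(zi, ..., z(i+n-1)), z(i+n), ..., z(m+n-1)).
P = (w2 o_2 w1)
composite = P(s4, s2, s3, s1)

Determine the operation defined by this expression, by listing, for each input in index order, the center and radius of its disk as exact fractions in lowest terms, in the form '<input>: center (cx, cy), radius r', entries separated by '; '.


Nesting under w2 composes maps z -> c + r*z down each s-path.
input s4: applying the 1 nested substitution gives center (1/2, -1/2), radius 1/7
input s2: applying the 2 nested substitutions gives center (-1/2, 1/20), radius 1/50
input s3: applying the 2 nested substitutions gives center (-2/5, 0), radius 1/45
input s1: applying the 2 nested substitutions gives center (-2/5, -1/10), radius 1/60

s1: center (-2/5, -1/10), radius 1/60; s2: center (-1/2, 1/20), radius 1/50; s3: center (-2/5, 0), radius 1/45; s4: center (1/2, -1/2), radius 1/7


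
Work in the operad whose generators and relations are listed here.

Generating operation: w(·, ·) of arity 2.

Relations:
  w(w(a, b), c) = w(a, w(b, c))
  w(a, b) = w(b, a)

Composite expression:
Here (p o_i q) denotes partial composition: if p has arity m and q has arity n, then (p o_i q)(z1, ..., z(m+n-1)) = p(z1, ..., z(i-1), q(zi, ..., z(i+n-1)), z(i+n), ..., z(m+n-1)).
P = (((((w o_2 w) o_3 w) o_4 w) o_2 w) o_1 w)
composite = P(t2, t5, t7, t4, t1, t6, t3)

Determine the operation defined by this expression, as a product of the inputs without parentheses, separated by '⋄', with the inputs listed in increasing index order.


Key point: w commutes, so take the t-inputs in any fixed order.
w(t2, t5) spells out as t2 ⋄ t5
w(t7, t4) spells out as t7 ⋄ t4
w(t6, t3) spells out as t6 ⋄ t3
w(t1, w(t6, t3)) spells out as t1 ⋄ t6 ⋄ t3
w(w(t7, t4), w(t1, w(t6, t3))) spells out as t7 ⋄ t4 ⋄ t1 ⋄ t6 ⋄ t3
w(w(t2, t5), w(w(t7, t4), w(t1, w(t6, t3)))) spells out as t2 ⋄ t5 ⋄ t7 ⋄ t4 ⋄ t1 ⋄ t6 ⋄ t3
sorting the factors by input index: t1 ⋄ t2 ⋄ t3 ⋄ t4 ⋄ t5 ⋄ t6 ⋄ t7

t1 ⋄ t2 ⋄ t3 ⋄ t4 ⋄ t5 ⋄ t6 ⋄ t7


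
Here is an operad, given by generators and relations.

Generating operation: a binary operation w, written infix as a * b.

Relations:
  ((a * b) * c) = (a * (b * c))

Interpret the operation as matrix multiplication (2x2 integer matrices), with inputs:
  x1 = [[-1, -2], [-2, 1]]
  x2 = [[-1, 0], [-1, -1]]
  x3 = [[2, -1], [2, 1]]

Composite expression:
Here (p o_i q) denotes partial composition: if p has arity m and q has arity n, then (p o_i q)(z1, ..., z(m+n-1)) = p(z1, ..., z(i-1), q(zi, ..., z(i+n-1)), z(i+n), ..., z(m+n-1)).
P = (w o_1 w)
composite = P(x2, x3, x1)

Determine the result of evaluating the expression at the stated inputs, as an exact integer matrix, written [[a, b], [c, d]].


[[0, 5], [4, 8]]

(x2 * x3) = [[-2, 1], [-4, 0]]
((x2 * x3) * x1) = [[0, 5], [4, 8]]


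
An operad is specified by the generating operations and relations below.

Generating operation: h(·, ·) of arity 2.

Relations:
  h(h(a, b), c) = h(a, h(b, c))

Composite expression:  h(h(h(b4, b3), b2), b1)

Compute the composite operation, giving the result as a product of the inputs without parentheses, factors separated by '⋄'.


b4 ⋄ b3 ⋄ b2 ⋄ b1


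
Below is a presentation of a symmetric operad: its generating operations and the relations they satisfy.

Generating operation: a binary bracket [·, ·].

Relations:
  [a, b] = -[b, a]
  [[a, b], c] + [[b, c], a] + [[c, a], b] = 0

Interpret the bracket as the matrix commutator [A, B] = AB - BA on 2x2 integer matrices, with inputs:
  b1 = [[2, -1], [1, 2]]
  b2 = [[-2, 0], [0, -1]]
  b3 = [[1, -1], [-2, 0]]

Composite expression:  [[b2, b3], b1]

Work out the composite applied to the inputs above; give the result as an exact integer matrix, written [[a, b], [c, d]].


[[-1, 0], [0, 1]]


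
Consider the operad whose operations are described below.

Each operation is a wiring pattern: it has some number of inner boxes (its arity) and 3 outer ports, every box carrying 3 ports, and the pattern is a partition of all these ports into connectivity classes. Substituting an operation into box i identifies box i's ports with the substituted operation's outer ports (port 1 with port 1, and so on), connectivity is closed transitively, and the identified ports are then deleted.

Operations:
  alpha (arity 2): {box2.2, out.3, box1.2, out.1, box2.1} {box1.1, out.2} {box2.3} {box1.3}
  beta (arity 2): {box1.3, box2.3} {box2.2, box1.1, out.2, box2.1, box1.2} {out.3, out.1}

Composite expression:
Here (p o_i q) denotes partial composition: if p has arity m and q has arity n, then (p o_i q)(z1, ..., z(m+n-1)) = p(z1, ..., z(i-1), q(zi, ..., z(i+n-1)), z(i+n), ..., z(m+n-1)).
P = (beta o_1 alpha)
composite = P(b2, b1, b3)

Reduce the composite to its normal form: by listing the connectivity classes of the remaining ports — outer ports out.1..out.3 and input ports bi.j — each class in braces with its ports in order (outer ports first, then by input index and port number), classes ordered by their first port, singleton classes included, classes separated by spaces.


Two ports join when wires chain via beta-identified ports.
composing alpha on (b2, b1), with out.j its own outer ports: {out.1, out.3, b1.1, b1.2, b2.2} {out.2, b2.1} {b1.3} {b2.3}
composing beta on (b2, b1, b3), with out.j its own outer ports: {out.1, out.3} {out.2, b1.1, b1.2, b2.1, b2.2, b3.1, b3.2, b3.3} {b1.3} {b2.3}

{out.1, out.3} {out.2, b1.1, b1.2, b2.1, b2.2, b3.1, b3.2, b3.3} {b1.3} {b2.3}


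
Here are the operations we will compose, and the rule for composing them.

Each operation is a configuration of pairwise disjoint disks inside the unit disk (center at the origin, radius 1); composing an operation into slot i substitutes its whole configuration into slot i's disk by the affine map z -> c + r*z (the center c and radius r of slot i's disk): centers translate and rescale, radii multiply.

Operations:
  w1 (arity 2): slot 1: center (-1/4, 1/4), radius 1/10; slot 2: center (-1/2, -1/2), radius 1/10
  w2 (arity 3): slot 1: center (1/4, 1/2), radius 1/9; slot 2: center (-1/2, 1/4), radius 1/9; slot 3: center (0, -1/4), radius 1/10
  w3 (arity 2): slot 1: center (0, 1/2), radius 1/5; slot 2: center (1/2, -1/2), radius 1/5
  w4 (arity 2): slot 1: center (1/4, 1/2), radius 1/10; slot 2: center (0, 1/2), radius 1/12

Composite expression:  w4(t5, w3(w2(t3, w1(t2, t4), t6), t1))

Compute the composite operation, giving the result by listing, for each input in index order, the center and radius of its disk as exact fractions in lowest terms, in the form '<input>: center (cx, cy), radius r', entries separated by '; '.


t1: center (1/24, 11/24), radius 1/60; t2: center (-19/2160, 59/108), radius 1/5400; t3: center (1/240, 11/20), radius 1/540; t4: center (-1/108, 1177/2160), radius 1/5400; t5: center (1/4, 1/2), radius 1/10; t6: center (0, 43/80), radius 1/600

Follow each t-input down from w4: c' goes to c + r*c', radius to r*r'.
input t5: composing its 1 substitution step yields center (1/4, 1/2), radius 1/10
input t3: composing its 3 substitution steps yields center (1/240, 11/20), radius 1/540
input t2: composing its 4 substitution steps yields center (-19/2160, 59/108), radius 1/5400
input t4: composing its 4 substitution steps yields center (-1/108, 1177/2160), radius 1/5400
input t6: composing its 3 substitution steps yields center (0, 43/80), radius 1/600
input t1: composing its 2 substitution steps yields center (1/24, 11/24), radius 1/60


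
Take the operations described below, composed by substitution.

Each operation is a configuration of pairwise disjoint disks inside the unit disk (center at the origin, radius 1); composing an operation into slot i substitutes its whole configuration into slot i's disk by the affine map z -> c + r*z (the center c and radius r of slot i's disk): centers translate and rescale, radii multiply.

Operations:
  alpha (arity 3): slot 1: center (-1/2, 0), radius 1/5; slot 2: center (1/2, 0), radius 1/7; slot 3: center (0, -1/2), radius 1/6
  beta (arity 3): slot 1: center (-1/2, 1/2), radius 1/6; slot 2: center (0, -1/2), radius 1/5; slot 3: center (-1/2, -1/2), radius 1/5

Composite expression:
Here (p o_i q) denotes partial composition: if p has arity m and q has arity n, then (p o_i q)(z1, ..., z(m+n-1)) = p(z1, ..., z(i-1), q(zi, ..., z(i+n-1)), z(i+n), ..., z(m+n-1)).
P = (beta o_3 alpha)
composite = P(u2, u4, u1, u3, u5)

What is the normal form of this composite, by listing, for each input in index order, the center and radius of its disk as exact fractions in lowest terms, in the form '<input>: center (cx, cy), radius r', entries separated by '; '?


u1: center (-3/5, -1/2), radius 1/25; u2: center (-1/2, 1/2), radius 1/6; u3: center (-2/5, -1/2), radius 1/35; u4: center (0, -1/2), radius 1/5; u5: center (-1/2, -3/5), radius 1/30
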